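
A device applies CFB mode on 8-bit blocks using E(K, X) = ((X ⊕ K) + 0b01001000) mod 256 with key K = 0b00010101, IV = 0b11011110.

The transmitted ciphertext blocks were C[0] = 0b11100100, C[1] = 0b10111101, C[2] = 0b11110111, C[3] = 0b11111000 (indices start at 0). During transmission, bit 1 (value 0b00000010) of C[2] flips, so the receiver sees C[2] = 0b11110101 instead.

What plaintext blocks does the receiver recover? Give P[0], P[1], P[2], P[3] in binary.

CFB decryption: P_i = C_i ⊕ E(K, C_{i−1}), with C_{−1} = IV.
Only C[2] changed, to 0b11110101. In CFB, a change in C_i flips the same bit in P_i and garbles P_{i+1}. Decrypting the received ciphertext:
P[0]: E(K, 0b11011110) = 0b00010011; 0b11100100 ⊕ 0b00010011 = 0b11110111.
P[1]: E(K, 0b11100100) = 0b00111001; 0b10111101 ⊕ 0b00111001 = 0b10000100.
P[2]: E(K, 0b10111101) = 0b11110000; 0b11110101 ⊕ 0b11110000 = 0b00000101.
P[3]: E(K, 0b11110101) = 0b00101000; 0b11111000 ⊕ 0b00101000 = 0b11010000.
Blocks that differ from the original plaintext: P[2], P[3].

P[0] = 0b11110111, P[1] = 0b10000100, P[2] = 0b00000101, P[3] = 0b11010000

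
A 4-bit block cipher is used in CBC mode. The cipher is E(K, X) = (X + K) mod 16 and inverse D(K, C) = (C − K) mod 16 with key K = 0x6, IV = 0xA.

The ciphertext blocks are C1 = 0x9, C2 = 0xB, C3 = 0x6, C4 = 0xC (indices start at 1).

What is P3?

CBC decryption: P_i = D(K, C_i) ⊕ C_{i−1}, with C_{0} = IV.
P3: D(K, 0x6) = 0x0; 0x0 ⊕ 0xB = 0xB.

P3 = 0xB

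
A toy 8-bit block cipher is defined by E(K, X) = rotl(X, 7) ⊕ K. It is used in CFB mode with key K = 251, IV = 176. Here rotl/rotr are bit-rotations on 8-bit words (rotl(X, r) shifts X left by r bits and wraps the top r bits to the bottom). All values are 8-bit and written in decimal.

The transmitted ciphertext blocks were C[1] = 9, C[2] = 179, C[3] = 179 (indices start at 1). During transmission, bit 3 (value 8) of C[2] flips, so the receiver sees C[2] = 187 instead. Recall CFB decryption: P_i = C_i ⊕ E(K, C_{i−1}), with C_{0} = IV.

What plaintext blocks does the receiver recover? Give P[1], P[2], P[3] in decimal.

P[1] = 170, P[2] = 196, P[3] = 149

Only C[2] changed, to 187. In CFB, a change in C_i flips the same bit in P_i and garbles P_{i+1}. Decrypting the received ciphertext:
P[1]: E(K, 176) = 163; 9 ⊕ 163 = 170.
P[2]: E(K, 9) = 127; 187 ⊕ 127 = 196.
P[3]: E(K, 187) = 38; 179 ⊕ 38 = 149.
Blocks that differ from the original plaintext: P[2], P[3].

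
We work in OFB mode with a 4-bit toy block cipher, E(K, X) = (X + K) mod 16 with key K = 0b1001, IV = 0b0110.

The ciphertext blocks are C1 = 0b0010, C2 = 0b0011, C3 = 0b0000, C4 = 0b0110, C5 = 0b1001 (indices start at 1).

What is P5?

OFB decryption: S_i = E(K, S_{i−1}) with S_{0} = IV; P_i = C_i ⊕ S_i.
P1: S = E(K, 0b0110) = 0b1111; 0b0010 ⊕ 0b1111 = 0b1101.
P2: S = E(K, 0b1111) = 0b1000; 0b0011 ⊕ 0b1000 = 0b1011.
P3: S = E(K, 0b1000) = 0b0001; 0b0000 ⊕ 0b0001 = 0b0001.
P4: S = E(K, 0b0001) = 0b1010; 0b0110 ⊕ 0b1010 = 0b1100.
P5: S = E(K, 0b1010) = 0b0011; 0b1001 ⊕ 0b0011 = 0b1010.

P5 = 0b1010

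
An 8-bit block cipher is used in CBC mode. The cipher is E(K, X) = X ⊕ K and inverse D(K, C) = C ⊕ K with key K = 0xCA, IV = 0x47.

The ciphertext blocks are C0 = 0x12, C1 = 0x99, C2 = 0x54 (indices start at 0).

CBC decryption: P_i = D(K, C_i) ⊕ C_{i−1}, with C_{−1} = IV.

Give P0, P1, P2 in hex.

P0 = 0x9F, P1 = 0x41, P2 = 0x07

P0: D(K, 0x12) = 0xD8; 0xD8 ⊕ 0x47 = 0x9F.
P1: D(K, 0x99) = 0x53; 0x53 ⊕ 0x12 = 0x41.
P2: D(K, 0x54) = 0x9E; 0x9E ⊕ 0x99 = 0x07.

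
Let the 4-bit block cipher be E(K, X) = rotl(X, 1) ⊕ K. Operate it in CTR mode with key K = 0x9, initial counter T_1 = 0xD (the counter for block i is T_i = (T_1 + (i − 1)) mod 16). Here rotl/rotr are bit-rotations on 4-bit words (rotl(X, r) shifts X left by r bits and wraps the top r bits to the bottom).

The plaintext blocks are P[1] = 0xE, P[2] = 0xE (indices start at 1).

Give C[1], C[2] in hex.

C[1] = 0xC, C[2] = 0xA

CTR encryption: S_i = E(K, T_i) where T_i is the counter for block i; C_i = P_i ⊕ S_i.
C[1]: T = 0xD, S = E(K, T) = 0x2; 0xE ⊕ 0x2 = 0xC.
C[2]: T = 0xE, S = E(K, T) = 0x4; 0xE ⊕ 0x4 = 0xA.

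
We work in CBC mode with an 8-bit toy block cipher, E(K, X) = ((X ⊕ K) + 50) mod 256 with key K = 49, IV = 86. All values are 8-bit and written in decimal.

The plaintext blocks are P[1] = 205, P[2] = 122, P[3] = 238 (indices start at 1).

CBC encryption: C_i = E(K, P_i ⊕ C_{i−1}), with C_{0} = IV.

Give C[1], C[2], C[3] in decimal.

C[1] = 220, C[2] = 201, C[3] = 72

C[1]: P[1] ⊕ 86 = 155; E(K, 155) = 220.
C[2]: P[2] ⊕ 220 = 166; E(K, 166) = 201.
C[3]: P[3] ⊕ 201 = 39; E(K, 39) = 72.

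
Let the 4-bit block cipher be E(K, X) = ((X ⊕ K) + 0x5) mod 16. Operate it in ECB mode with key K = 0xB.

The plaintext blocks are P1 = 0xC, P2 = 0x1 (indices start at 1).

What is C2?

ECB encryption: C_i = E(K, P_i).
C2: E(K, 0x1) = 0xF.

C2 = 0xF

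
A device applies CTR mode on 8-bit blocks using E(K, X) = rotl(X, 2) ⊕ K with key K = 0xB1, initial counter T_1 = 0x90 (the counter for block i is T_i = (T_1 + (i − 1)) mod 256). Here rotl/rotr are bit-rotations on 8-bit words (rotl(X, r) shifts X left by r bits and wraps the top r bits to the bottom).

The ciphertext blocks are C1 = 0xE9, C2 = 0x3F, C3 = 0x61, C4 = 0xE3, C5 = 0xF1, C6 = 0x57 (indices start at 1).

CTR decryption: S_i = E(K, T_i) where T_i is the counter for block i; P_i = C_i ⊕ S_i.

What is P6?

P6 = 0xB0

P6: T = 0x95, S = E(K, T) = 0xE7; 0x57 ⊕ 0xE7 = 0xB0.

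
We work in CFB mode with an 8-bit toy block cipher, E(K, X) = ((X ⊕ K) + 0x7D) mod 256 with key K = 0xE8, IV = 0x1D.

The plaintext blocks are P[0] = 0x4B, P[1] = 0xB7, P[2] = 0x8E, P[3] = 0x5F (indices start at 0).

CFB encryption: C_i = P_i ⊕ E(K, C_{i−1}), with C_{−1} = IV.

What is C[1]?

C[0]: E(K, 0x1D) = 0x72; 0x4B ⊕ 0x72 = 0x39.
C[1]: E(K, 0x39) = 0x4E; 0xB7 ⊕ 0x4E = 0xF9.

C[1] = 0xF9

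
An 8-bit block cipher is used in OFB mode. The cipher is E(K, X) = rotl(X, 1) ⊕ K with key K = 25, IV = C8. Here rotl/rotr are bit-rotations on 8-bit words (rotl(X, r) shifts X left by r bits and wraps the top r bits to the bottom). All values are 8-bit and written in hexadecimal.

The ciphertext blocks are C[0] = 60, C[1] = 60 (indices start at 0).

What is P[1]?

P[1] = 2C

OFB decryption: S_i = E(K, S_{i−1}) with S_{−1} = IV; P_i = C_i ⊕ S_i.
P[0]: S = E(K, C8) = B4; 60 ⊕ B4 = D4.
P[1]: S = E(K, B4) = 4C; 60 ⊕ 4C = 2C.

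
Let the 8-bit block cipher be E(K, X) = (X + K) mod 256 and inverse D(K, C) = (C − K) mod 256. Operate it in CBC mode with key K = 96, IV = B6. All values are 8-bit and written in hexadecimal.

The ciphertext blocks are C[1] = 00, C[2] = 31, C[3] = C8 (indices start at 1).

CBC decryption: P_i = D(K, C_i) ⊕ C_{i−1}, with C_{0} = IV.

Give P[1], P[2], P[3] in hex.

P[1] = DC, P[2] = 9B, P[3] = 03

P[1]: D(K, 00) = 6A; 6A ⊕ B6 = DC.
P[2]: D(K, 31) = 9B; 9B ⊕ 00 = 9B.
P[3]: D(K, C8) = 32; 32 ⊕ 31 = 03.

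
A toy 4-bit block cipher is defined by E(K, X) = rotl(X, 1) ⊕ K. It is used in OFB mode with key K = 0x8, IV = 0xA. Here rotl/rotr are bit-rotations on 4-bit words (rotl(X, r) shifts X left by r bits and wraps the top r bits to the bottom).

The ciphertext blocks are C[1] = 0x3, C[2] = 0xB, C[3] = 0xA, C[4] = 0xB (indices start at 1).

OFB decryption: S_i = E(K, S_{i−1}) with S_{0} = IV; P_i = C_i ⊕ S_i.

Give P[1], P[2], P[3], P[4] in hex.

P[1] = 0xE, P[2] = 0x8, P[3] = 0x4, P[4] = 0xE

P[1]: S = E(K, 0xA) = 0xD; 0x3 ⊕ 0xD = 0xE.
P[2]: S = E(K, 0xD) = 0x3; 0xB ⊕ 0x3 = 0x8.
P[3]: S = E(K, 0x3) = 0xE; 0xA ⊕ 0xE = 0x4.
P[4]: S = E(K, 0xE) = 0x5; 0xB ⊕ 0x5 = 0xE.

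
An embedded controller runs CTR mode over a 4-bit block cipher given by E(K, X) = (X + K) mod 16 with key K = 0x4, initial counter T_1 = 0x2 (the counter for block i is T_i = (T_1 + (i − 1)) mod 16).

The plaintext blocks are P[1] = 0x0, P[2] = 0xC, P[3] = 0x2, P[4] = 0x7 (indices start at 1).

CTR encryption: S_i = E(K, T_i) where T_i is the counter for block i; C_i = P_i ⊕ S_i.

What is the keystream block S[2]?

C[1]: T = 0x2, S = E(K, T) = 0x6; 0x0 ⊕ 0x6 = 0x6.
C[2]: T = 0x3, S = E(K, T) = 0x7; 0xC ⊕ 0x7 = 0xB.
So S[2] = 0x7.

0x7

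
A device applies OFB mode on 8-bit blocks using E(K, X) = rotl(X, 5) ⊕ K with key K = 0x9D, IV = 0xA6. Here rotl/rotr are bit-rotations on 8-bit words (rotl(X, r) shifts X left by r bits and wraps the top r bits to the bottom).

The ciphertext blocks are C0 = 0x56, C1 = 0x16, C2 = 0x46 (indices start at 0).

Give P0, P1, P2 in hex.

OFB decryption: S_i = E(K, S_{i−1}) with S_{−1} = IV; P_i = C_i ⊕ S_i.
P0: S = E(K, 0xA6) = 0x49; 0x56 ⊕ 0x49 = 0x1F.
P1: S = E(K, 0x49) = 0xB4; 0x16 ⊕ 0xB4 = 0xA2.
P2: S = E(K, 0xB4) = 0x0B; 0x46 ⊕ 0x0B = 0x4D.

P0 = 0x1F, P1 = 0xA2, P2 = 0x4D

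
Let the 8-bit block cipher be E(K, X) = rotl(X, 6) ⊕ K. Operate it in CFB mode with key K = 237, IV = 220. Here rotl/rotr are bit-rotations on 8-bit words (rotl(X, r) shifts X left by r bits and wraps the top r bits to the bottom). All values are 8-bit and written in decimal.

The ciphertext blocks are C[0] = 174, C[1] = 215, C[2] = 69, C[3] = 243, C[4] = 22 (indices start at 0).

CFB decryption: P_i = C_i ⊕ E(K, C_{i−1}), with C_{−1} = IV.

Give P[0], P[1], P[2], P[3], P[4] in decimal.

P[0] = 116, P[1] = 145, P[2] = 93, P[3] = 79, P[4] = 7

P[0]: E(K, 220) = 218; 174 ⊕ 218 = 116.
P[1]: E(K, 174) = 70; 215 ⊕ 70 = 145.
P[2]: E(K, 215) = 24; 69 ⊕ 24 = 93.
P[3]: E(K, 69) = 188; 243 ⊕ 188 = 79.
P[4]: E(K, 243) = 17; 22 ⊕ 17 = 7.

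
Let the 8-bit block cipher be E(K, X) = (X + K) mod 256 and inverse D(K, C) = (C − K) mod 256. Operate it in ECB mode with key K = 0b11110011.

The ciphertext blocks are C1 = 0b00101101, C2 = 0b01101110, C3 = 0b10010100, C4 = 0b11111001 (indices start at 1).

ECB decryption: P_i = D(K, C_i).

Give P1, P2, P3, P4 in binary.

P1: D(K, 0b00101101) = 0b00111010.
P2: D(K, 0b01101110) = 0b01111011.
P3: D(K, 0b10010100) = 0b10100001.
P4: D(K, 0b11111001) = 0b00000110.

P1 = 0b00111010, P2 = 0b01111011, P3 = 0b10100001, P4 = 0b00000110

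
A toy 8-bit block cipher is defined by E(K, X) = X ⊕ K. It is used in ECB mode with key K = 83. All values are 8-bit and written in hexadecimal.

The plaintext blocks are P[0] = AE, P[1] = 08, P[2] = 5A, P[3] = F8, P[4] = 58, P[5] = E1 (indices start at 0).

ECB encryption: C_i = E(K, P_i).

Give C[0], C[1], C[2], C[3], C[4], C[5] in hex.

C[0] = 2D, C[1] = 8B, C[2] = D9, C[3] = 7B, C[4] = DB, C[5] = 62

C[0]: E(K, AE) = 2D.
C[1]: E(K, 08) = 8B.
C[2]: E(K, 5A) = D9.
C[3]: E(K, F8) = 7B.
C[4]: E(K, 58) = DB.
C[5]: E(K, E1) = 62.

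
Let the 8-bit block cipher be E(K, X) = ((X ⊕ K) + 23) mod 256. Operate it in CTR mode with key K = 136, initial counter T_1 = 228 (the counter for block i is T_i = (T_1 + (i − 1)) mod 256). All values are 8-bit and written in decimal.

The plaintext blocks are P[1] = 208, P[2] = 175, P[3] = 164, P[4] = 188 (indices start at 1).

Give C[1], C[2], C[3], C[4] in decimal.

CTR encryption: S_i = E(K, T_i) where T_i is the counter for block i; C_i = P_i ⊕ S_i.
C[1]: T = 228, S = E(K, T) = 131; 208 ⊕ 131 = 83.
C[2]: T = 229, S = E(K, T) = 132; 175 ⊕ 132 = 43.
C[3]: T = 230, S = E(K, T) = 133; 164 ⊕ 133 = 33.
C[4]: T = 231, S = E(K, T) = 134; 188 ⊕ 134 = 58.

C[1] = 83, C[2] = 43, C[3] = 33, C[4] = 58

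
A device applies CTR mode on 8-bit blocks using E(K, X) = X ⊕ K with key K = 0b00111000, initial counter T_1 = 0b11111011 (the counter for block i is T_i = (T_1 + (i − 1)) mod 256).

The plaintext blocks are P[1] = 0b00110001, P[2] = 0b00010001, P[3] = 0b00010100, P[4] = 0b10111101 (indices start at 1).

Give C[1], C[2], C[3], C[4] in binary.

C[1] = 0b11110010, C[2] = 0b11010101, C[3] = 0b11010001, C[4] = 0b01111011

CTR encryption: S_i = E(K, T_i) where T_i is the counter for block i; C_i = P_i ⊕ S_i.
C[1]: T = 0b11111011, S = E(K, T) = 0b11000011; 0b00110001 ⊕ 0b11000011 = 0b11110010.
C[2]: T = 0b11111100, S = E(K, T) = 0b11000100; 0b00010001 ⊕ 0b11000100 = 0b11010101.
C[3]: T = 0b11111101, S = E(K, T) = 0b11000101; 0b00010100 ⊕ 0b11000101 = 0b11010001.
C[4]: T = 0b11111110, S = E(K, T) = 0b11000110; 0b10111101 ⊕ 0b11000110 = 0b01111011.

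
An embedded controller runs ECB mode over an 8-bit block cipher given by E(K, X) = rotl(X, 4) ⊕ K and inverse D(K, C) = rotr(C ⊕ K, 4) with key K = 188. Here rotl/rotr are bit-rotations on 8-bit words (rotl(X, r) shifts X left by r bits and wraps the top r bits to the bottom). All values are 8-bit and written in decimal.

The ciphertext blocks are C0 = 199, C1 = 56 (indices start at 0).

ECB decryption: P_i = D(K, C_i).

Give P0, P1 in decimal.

P0: D(K, 199) = 183.
P1: D(K, 56) = 72.

P0 = 183, P1 = 72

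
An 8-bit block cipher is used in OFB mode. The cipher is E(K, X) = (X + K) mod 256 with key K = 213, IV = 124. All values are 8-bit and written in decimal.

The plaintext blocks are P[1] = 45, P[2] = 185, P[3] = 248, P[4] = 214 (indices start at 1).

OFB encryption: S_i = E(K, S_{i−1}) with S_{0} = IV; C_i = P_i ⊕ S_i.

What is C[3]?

C[1]: S = E(K, 124) = 81; 45 ⊕ 81 = 124.
C[2]: S = E(K, 81) = 38; 185 ⊕ 38 = 159.
C[3]: S = E(K, 38) = 251; 248 ⊕ 251 = 3.

C[3] = 3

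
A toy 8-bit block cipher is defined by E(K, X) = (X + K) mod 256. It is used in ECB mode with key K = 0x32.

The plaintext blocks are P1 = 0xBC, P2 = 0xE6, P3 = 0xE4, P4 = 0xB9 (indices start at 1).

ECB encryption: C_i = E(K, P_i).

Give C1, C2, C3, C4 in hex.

C1: E(K, 0xBC) = 0xEE.
C2: E(K, 0xE6) = 0x18.
C3: E(K, 0xE4) = 0x16.
C4: E(K, 0xB9) = 0xEB.

C1 = 0xEE, C2 = 0x18, C3 = 0x16, C4 = 0xEB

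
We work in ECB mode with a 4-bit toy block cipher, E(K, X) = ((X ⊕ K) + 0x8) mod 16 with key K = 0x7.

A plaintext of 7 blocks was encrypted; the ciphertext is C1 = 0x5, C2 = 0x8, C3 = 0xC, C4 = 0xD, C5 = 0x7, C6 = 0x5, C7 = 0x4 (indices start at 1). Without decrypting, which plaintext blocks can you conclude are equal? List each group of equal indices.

P1 = P6

ECB encrypts each block independently with the same key, so equal ciphertext blocks imply equal plaintext blocks.
C1 = C6 = 0x5, so P1 = P6.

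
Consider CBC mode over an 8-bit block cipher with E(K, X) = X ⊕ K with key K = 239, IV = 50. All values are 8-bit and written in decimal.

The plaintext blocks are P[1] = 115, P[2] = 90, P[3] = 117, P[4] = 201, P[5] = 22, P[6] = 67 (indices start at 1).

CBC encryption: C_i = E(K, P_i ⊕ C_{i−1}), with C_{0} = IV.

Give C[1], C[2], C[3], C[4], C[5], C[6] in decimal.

C[1] = 174, C[2] = 27, C[3] = 129, C[4] = 167, C[5] = 94, C[6] = 242

C[1]: P[1] ⊕ 50 = 65; E(K, 65) = 174.
C[2]: P[2] ⊕ 174 = 244; E(K, 244) = 27.
C[3]: P[3] ⊕ 27 = 110; E(K, 110) = 129.
C[4]: P[4] ⊕ 129 = 72; E(K, 72) = 167.
C[5]: P[5] ⊕ 167 = 177; E(K, 177) = 94.
C[6]: P[6] ⊕ 94 = 29; E(K, 29) = 242.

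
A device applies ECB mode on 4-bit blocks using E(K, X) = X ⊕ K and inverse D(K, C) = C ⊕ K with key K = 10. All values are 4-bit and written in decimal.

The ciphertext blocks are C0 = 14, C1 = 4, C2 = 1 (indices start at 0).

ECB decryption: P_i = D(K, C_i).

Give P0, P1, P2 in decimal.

P0: D(K, 14) = 4.
P1: D(K, 4) = 14.
P2: D(K, 1) = 11.

P0 = 4, P1 = 14, P2 = 11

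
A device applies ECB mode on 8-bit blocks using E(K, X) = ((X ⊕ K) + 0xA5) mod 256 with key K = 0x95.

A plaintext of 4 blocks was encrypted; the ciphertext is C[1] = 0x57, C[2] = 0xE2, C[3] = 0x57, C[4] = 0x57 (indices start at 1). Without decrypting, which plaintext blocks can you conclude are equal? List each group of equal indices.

ECB encrypts each block independently with the same key, so equal ciphertext blocks imply equal plaintext blocks.
C[1] = C[3] = C[4] = 0x57, so P[1] = P[3] = P[4].

P[1] = P[3] = P[4]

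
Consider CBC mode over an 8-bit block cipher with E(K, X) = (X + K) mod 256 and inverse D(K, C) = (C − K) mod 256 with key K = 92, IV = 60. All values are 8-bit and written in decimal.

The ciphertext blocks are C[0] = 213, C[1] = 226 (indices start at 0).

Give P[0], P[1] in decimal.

P[0] = 69, P[1] = 83

CBC decryption: P_i = D(K, C_i) ⊕ C_{i−1}, with C_{−1} = IV.
P[0]: D(K, 213) = 121; 121 ⊕ 60 = 69.
P[1]: D(K, 226) = 134; 134 ⊕ 213 = 83.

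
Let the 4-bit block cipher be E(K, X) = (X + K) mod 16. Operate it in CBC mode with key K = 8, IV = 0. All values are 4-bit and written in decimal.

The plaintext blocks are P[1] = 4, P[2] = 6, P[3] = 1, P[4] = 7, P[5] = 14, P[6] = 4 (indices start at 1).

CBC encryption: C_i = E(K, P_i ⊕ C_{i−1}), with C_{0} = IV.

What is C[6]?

C[1]: P[1] ⊕ 0 = 4; E(K, 4) = 12.
C[2]: P[2] ⊕ 12 = 10; E(K, 10) = 2.
C[3]: P[3] ⊕ 2 = 3; E(K, 3) = 11.
C[4]: P[4] ⊕ 11 = 12; E(K, 12) = 4.
C[5]: P[5] ⊕ 4 = 10; E(K, 10) = 2.
C[6]: P[6] ⊕ 2 = 6; E(K, 6) = 14.

C[6] = 14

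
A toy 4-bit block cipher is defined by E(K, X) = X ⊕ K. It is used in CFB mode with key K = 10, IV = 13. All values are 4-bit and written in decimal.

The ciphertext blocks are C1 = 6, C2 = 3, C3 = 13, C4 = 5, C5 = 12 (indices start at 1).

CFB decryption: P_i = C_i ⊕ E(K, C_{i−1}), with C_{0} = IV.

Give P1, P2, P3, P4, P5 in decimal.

P1 = 1, P2 = 15, P3 = 4, P4 = 2, P5 = 3

P1: E(K, 13) = 7; 6 ⊕ 7 = 1.
P2: E(K, 6) = 12; 3 ⊕ 12 = 15.
P3: E(K, 3) = 9; 13 ⊕ 9 = 4.
P4: E(K, 13) = 7; 5 ⊕ 7 = 2.
P5: E(K, 5) = 15; 12 ⊕ 15 = 3.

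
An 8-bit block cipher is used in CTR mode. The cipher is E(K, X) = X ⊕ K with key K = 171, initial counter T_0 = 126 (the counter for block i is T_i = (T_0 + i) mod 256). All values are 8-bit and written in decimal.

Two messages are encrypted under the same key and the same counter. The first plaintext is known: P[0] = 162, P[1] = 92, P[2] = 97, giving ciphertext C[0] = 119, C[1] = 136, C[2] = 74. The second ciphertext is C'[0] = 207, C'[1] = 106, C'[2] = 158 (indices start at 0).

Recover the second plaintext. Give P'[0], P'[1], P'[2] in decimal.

In CTR with a reused counter, both messages share the same keystream S_i, so C_i ⊕ C'_i = P_i ⊕ P'_i and thus P'_i = P_i ⊕ C_i ⊕ C'_i.
P'[0]: 162 ⊕ 119 ⊕ 207 = 26.
P'[1]: 92 ⊕ 136 ⊕ 106 = 190.
P'[2]: 97 ⊕ 74 ⊕ 158 = 181.

P'[0] = 26, P'[1] = 190, P'[2] = 181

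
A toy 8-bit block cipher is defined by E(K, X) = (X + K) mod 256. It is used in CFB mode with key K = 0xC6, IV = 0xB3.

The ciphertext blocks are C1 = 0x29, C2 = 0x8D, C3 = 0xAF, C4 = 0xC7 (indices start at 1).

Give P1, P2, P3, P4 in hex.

CFB decryption: P_i = C_i ⊕ E(K, C_{i−1}), with C_{0} = IV.
P1: E(K, 0xB3) = 0x79; 0x29 ⊕ 0x79 = 0x50.
P2: E(K, 0x29) = 0xEF; 0x8D ⊕ 0xEF = 0x62.
P3: E(K, 0x8D) = 0x53; 0xAF ⊕ 0x53 = 0xFC.
P4: E(K, 0xAF) = 0x75; 0xC7 ⊕ 0x75 = 0xB2.

P1 = 0x50, P2 = 0x62, P3 = 0xFC, P4 = 0xB2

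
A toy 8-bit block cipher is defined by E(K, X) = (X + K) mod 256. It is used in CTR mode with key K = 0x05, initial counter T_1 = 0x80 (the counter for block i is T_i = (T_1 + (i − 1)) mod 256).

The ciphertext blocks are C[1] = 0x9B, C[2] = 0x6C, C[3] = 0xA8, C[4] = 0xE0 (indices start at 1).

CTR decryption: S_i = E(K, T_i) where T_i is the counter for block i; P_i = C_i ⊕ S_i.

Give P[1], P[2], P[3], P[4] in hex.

P[1]: T = 0x80, S = E(K, T) = 0x85; 0x9B ⊕ 0x85 = 0x1E.
P[2]: T = 0x81, S = E(K, T) = 0x86; 0x6C ⊕ 0x86 = 0xEA.
P[3]: T = 0x82, S = E(K, T) = 0x87; 0xA8 ⊕ 0x87 = 0x2F.
P[4]: T = 0x83, S = E(K, T) = 0x88; 0xE0 ⊕ 0x88 = 0x68.

P[1] = 0x1E, P[2] = 0xEA, P[3] = 0x2F, P[4] = 0x68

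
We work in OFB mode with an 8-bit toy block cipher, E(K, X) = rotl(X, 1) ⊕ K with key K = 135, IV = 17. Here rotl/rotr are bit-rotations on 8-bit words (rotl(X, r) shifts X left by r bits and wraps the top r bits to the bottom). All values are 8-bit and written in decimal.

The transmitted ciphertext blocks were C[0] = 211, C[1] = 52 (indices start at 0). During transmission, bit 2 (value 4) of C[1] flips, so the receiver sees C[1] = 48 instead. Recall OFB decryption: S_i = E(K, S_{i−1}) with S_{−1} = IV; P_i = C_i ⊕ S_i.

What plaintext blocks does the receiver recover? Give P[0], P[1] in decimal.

Only C[1] changed, to 48. In OFB, a change in C_i flips the same bit in P_i only; the keystream is unaffected. Decrypting the received ciphertext:
P[0]: S = E(K, 17) = 165; 211 ⊕ 165 = 118.
P[1]: S = E(K, 165) = 204; 48 ⊕ 204 = 252.
Blocks that differ from the original plaintext: P[1].

P[0] = 118, P[1] = 252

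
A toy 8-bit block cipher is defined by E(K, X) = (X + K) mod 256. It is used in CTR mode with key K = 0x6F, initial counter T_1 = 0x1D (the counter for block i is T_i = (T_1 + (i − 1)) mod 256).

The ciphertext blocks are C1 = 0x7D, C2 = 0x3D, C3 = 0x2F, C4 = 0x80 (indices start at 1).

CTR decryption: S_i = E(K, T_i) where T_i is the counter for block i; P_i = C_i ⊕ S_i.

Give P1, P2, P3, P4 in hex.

P1 = 0xF1, P2 = 0xB0, P3 = 0xA1, P4 = 0x0F

P1: T = 0x1D, S = E(K, T) = 0x8C; 0x7D ⊕ 0x8C = 0xF1.
P2: T = 0x1E, S = E(K, T) = 0x8D; 0x3D ⊕ 0x8D = 0xB0.
P3: T = 0x1F, S = E(K, T) = 0x8E; 0x2F ⊕ 0x8E = 0xA1.
P4: T = 0x20, S = E(K, T) = 0x8F; 0x80 ⊕ 0x8F = 0x0F.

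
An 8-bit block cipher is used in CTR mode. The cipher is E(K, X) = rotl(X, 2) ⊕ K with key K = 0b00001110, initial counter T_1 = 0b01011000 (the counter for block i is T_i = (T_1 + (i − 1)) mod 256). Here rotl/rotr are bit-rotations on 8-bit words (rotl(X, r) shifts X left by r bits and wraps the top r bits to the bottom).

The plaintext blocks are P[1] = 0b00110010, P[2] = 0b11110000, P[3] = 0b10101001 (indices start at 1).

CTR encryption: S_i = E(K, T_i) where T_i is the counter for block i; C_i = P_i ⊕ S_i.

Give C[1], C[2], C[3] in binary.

C[1] = 0b01011101, C[2] = 0b10011011, C[3] = 0b11001110

C[1]: T = 0b01011000, S = E(K, T) = 0b01101111; 0b00110010 ⊕ 0b01101111 = 0b01011101.
C[2]: T = 0b01011001, S = E(K, T) = 0b01101011; 0b11110000 ⊕ 0b01101011 = 0b10011011.
C[3]: T = 0b01011010, S = E(K, T) = 0b01100111; 0b10101001 ⊕ 0b01100111 = 0b11001110.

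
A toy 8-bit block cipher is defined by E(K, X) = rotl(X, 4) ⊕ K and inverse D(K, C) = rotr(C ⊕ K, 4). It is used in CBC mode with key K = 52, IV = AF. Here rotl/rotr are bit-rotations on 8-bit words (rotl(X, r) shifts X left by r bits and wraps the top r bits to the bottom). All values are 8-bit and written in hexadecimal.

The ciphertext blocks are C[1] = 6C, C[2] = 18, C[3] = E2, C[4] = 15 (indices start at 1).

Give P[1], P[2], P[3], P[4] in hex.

CBC decryption: P_i = D(K, C_i) ⊕ C_{i−1}, with C_{0} = IV.
P[1]: D(K, 6C) = E3; E3 ⊕ AF = 4C.
P[2]: D(K, 18) = A4; A4 ⊕ 6C = C8.
P[3]: D(K, E2) = 0B; 0B ⊕ 18 = 13.
P[4]: D(K, 15) = 74; 74 ⊕ E2 = 96.

P[1] = 4C, P[2] = C8, P[3] = 13, P[4] = 96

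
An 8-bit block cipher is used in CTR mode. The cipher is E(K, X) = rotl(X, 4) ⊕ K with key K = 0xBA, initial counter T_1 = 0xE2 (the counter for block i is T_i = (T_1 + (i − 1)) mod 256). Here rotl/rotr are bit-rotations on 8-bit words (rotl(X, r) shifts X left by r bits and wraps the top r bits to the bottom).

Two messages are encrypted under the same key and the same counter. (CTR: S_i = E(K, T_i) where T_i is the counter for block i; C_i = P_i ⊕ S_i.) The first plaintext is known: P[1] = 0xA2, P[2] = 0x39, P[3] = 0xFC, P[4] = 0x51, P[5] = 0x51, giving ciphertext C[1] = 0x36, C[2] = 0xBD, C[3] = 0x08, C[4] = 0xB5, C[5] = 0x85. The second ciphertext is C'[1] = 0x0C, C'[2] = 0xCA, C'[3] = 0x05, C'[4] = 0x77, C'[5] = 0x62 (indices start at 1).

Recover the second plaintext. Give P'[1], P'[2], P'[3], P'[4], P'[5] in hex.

P'[1] = 0x98, P'[2] = 0x4E, P'[3] = 0xF1, P'[4] = 0x93, P'[5] = 0xB6

In CTR with a reused counter, both messages share the same keystream S_i, so C_i ⊕ C'_i = P_i ⊕ P'_i and thus P'_i = P_i ⊕ C_i ⊕ C'_i.
P'[1]: 0xA2 ⊕ 0x36 ⊕ 0x0C = 0x98.
P'[2]: 0x39 ⊕ 0xBD ⊕ 0xCA = 0x4E.
P'[3]: 0xFC ⊕ 0x08 ⊕ 0x05 = 0xF1.
P'[4]: 0x51 ⊕ 0xB5 ⊕ 0x77 = 0x93.
P'[5]: 0x51 ⊕ 0x85 ⊕ 0x62 = 0xB6.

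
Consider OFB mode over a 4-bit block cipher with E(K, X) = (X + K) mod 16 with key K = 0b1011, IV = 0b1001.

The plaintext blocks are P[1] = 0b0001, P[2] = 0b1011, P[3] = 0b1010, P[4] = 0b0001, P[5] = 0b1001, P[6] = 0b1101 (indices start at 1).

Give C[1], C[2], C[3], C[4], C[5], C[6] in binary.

OFB encryption: S_i = E(K, S_{i−1}) with S_{0} = IV; C_i = P_i ⊕ S_i.
C[1]: S = E(K, 0b1001) = 0b0100; 0b0001 ⊕ 0b0100 = 0b0101.
C[2]: S = E(K, 0b0100) = 0b1111; 0b1011 ⊕ 0b1111 = 0b0100.
C[3]: S = E(K, 0b1111) = 0b1010; 0b1010 ⊕ 0b1010 = 0b0000.
C[4]: S = E(K, 0b1010) = 0b0101; 0b0001 ⊕ 0b0101 = 0b0100.
C[5]: S = E(K, 0b0101) = 0b0000; 0b1001 ⊕ 0b0000 = 0b1001.
C[6]: S = E(K, 0b0000) = 0b1011; 0b1101 ⊕ 0b1011 = 0b0110.

C[1] = 0b0101, C[2] = 0b0100, C[3] = 0b0000, C[4] = 0b0100, C[5] = 0b1001, C[6] = 0b0110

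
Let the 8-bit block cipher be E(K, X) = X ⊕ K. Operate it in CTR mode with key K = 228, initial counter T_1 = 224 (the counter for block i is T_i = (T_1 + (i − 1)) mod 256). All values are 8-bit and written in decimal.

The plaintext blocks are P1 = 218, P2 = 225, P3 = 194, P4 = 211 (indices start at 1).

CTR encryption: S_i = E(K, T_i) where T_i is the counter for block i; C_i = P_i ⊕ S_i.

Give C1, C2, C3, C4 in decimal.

C1 = 222, C2 = 228, C3 = 196, C4 = 212

C1: T = 224, S = E(K, T) = 4; 218 ⊕ 4 = 222.
C2: T = 225, S = E(K, T) = 5; 225 ⊕ 5 = 228.
C3: T = 226, S = E(K, T) = 6; 194 ⊕ 6 = 196.
C4: T = 227, S = E(K, T) = 7; 211 ⊕ 7 = 212.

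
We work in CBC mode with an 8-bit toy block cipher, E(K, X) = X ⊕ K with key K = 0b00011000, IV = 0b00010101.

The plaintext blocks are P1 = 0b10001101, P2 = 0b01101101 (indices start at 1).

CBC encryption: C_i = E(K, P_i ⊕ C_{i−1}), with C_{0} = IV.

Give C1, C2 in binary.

C1: P1 ⊕ 0b00010101 = 0b10011000; E(K, 0b10011000) = 0b10000000.
C2: P2 ⊕ 0b10000000 = 0b11101101; E(K, 0b11101101) = 0b11110101.

C1 = 0b10000000, C2 = 0b11110101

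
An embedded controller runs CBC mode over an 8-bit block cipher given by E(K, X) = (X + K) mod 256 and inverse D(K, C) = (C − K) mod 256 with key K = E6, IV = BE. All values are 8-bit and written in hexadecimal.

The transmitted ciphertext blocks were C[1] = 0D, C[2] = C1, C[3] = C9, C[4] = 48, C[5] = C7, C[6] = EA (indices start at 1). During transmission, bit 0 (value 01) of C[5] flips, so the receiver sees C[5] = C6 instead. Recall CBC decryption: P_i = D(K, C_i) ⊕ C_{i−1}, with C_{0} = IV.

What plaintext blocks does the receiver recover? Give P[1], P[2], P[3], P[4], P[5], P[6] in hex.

Only C[5] changed, to C6. In CBC, a change in C_i garbles P_i and flips the same bit in P_{i+1}. Decrypting the received ciphertext:
P[1]: D(K, 0D) = 27; 27 ⊕ BE = 99.
P[2]: D(K, C1) = DB; DB ⊕ 0D = D6.
P[3]: D(K, C9) = E3; E3 ⊕ C1 = 22.
P[4]: D(K, 48) = 62; 62 ⊕ C9 = AB.
P[5]: D(K, C6) = E0; E0 ⊕ 48 = A8.
P[6]: D(K, EA) = 04; 04 ⊕ C6 = C2.
Blocks that differ from the original plaintext: P[5], P[6].

P[1] = 99, P[2] = D6, P[3] = 22, P[4] = AB, P[5] = A8, P[6] = C2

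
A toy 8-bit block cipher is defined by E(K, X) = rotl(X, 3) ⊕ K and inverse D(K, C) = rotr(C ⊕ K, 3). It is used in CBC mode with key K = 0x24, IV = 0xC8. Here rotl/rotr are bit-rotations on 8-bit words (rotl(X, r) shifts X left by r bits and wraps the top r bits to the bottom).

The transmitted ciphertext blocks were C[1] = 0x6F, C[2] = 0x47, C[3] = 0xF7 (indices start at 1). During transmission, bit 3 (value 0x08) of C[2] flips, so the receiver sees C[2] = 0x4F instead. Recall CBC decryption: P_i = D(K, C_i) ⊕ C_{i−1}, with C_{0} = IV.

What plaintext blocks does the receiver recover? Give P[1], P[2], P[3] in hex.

P[1] = 0xA1, P[2] = 0x02, P[3] = 0x35

Only C[2] changed, to 0x4F. In CBC, a change in C_i garbles P_i and flips the same bit in P_{i+1}. Decrypting the received ciphertext:
P[1]: D(K, 0x6F) = 0x69; 0x69 ⊕ 0xC8 = 0xA1.
P[2]: D(K, 0x4F) = 0x6D; 0x6D ⊕ 0x6F = 0x02.
P[3]: D(K, 0xF7) = 0x7A; 0x7A ⊕ 0x4F = 0x35.
Blocks that differ from the original plaintext: P[2], P[3].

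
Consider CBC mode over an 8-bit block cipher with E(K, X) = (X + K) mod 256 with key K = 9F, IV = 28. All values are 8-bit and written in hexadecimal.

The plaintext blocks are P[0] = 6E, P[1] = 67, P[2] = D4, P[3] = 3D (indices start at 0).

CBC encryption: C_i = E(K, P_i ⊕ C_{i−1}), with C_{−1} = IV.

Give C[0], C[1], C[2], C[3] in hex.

C[0] = E5, C[1] = 21, C[2] = 94, C[3] = 48

C[0]: P[0] ⊕ 28 = 46; E(K, 46) = E5.
C[1]: P[1] ⊕ E5 = 82; E(K, 82) = 21.
C[2]: P[2] ⊕ 21 = F5; E(K, F5) = 94.
C[3]: P[3] ⊕ 94 = A9; E(K, A9) = 48.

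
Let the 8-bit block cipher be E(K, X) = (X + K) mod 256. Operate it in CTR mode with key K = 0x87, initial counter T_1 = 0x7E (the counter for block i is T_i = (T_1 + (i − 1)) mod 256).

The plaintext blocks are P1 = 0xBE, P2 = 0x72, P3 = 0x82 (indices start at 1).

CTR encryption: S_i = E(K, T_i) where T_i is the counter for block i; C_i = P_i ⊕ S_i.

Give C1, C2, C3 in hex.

C1 = 0xBB, C2 = 0x74, C3 = 0x85

C1: T = 0x7E, S = E(K, T) = 0x05; 0xBE ⊕ 0x05 = 0xBB.
C2: T = 0x7F, S = E(K, T) = 0x06; 0x72 ⊕ 0x06 = 0x74.
C3: T = 0x80, S = E(K, T) = 0x07; 0x82 ⊕ 0x07 = 0x85.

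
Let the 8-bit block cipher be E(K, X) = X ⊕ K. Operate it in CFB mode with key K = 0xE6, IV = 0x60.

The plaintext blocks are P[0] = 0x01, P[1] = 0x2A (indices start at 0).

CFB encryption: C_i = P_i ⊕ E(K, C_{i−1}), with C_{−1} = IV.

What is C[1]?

C[1] = 0x4B

C[0]: E(K, 0x60) = 0x86; 0x01 ⊕ 0x86 = 0x87.
C[1]: E(K, 0x87) = 0x61; 0x2A ⊕ 0x61 = 0x4B.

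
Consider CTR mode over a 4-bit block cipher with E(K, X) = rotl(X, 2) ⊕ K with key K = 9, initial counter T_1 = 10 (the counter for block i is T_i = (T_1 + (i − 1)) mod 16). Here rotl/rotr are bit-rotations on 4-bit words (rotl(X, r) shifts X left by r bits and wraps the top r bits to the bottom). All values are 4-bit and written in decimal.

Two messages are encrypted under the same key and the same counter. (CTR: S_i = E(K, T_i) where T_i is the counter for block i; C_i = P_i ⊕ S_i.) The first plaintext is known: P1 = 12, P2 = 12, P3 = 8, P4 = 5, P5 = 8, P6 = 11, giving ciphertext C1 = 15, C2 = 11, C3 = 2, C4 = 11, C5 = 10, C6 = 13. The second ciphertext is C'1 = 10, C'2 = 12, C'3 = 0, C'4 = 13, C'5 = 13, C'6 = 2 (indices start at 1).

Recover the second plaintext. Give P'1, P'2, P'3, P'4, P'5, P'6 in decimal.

P'1 = 9, P'2 = 11, P'3 = 10, P'4 = 3, P'5 = 15, P'6 = 4

In CTR with a reused counter, both messages share the same keystream S_i, so C_i ⊕ C'_i = P_i ⊕ P'_i and thus P'_i = P_i ⊕ C_i ⊕ C'_i.
P'1: 12 ⊕ 15 ⊕ 10 = 9.
P'2: 12 ⊕ 11 ⊕ 12 = 11.
P'3: 8 ⊕ 2 ⊕ 0 = 10.
P'4: 5 ⊕ 11 ⊕ 13 = 3.
P'5: 8 ⊕ 10 ⊕ 13 = 15.
P'6: 11 ⊕ 13 ⊕ 2 = 4.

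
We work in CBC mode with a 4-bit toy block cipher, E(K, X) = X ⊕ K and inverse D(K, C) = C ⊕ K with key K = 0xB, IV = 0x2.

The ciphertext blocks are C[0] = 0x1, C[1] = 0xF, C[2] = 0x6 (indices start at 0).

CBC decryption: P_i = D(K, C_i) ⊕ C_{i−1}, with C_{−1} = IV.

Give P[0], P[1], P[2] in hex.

P[0]: D(K, 0x1) = 0xA; 0xA ⊕ 0x2 = 0x8.
P[1]: D(K, 0xF) = 0x4; 0x4 ⊕ 0x1 = 0x5.
P[2]: D(K, 0x6) = 0xD; 0xD ⊕ 0xF = 0x2.

P[0] = 0x8, P[1] = 0x5, P[2] = 0x2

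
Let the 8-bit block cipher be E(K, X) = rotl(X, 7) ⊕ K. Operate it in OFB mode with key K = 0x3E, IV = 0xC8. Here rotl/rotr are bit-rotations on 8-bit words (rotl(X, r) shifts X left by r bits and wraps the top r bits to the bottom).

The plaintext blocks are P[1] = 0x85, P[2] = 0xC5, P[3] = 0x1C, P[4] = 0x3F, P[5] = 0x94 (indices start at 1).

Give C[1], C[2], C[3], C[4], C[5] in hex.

OFB encryption: S_i = E(K, S_{i−1}) with S_{0} = IV; C_i = P_i ⊕ S_i.
C[1]: S = E(K, 0xC8) = 0x5A; 0x85 ⊕ 0x5A = 0xDF.
C[2]: S = E(K, 0x5A) = 0x13; 0xC5 ⊕ 0x13 = 0xD6.
C[3]: S = E(K, 0x13) = 0xB7; 0x1C ⊕ 0xB7 = 0xAB.
C[4]: S = E(K, 0xB7) = 0xE5; 0x3F ⊕ 0xE5 = 0xDA.
C[5]: S = E(K, 0xE5) = 0xCC; 0x94 ⊕ 0xCC = 0x58.

C[1] = 0xDF, C[2] = 0xD6, C[3] = 0xAB, C[4] = 0xDA, C[5] = 0x58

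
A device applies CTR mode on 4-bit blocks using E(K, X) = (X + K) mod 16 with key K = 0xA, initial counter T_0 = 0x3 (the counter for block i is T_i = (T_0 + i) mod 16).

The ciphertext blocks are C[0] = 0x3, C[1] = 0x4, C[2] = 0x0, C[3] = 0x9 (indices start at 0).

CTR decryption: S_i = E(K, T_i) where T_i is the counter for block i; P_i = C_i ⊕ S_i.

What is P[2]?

P[2]: T = 0x5, S = E(K, T) = 0xF; 0x0 ⊕ 0xF = 0xF.

P[2] = 0xF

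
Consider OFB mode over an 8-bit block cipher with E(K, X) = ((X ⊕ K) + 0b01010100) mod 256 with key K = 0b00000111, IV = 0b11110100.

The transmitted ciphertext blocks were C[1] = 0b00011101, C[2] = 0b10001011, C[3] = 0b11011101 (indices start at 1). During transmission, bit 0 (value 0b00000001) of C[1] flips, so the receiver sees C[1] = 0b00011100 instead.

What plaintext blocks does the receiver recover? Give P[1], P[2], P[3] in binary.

P[1] = 0b01011011, P[2] = 0b00011111, P[3] = 0b00111010

OFB decryption: S_i = E(K, S_{i−1}) with S_{0} = IV; P_i = C_i ⊕ S_i.
Only C[1] changed, to 0b00011100. In OFB, a change in C_i flips the same bit in P_i only; the keystream is unaffected. Decrypting the received ciphertext:
P[1]: S = E(K, 0b11110100) = 0b01000111; 0b00011100 ⊕ 0b01000111 = 0b01011011.
P[2]: S = E(K, 0b01000111) = 0b10010100; 0b10001011 ⊕ 0b10010100 = 0b00011111.
P[3]: S = E(K, 0b10010100) = 0b11100111; 0b11011101 ⊕ 0b11100111 = 0b00111010.
Blocks that differ from the original plaintext: P[1].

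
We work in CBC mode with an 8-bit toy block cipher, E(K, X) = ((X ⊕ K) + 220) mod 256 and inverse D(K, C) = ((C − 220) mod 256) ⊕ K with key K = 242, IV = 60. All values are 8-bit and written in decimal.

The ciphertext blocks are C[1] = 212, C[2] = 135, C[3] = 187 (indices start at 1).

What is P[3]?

CBC decryption: P_i = D(K, C_i) ⊕ C_{i−1}, with C_{0} = IV.
P[3]: D(K, 187) = 45; 45 ⊕ 135 = 170.

P[3] = 170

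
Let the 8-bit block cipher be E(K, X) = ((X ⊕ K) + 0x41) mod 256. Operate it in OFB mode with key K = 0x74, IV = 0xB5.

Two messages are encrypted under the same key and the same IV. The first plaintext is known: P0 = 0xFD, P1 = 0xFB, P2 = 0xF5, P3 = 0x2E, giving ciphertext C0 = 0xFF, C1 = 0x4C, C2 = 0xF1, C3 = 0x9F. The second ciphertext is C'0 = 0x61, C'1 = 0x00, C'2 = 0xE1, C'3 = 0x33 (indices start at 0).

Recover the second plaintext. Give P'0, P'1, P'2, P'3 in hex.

In OFB with a reused IV, both messages share the same keystream S_i, so C_i ⊕ C'_i = P_i ⊕ P'_i and thus P'_i = P_i ⊕ C_i ⊕ C'_i.
P'0: 0xFD ⊕ 0xFF ⊕ 0x61 = 0x63.
P'1: 0xFB ⊕ 0x4C ⊕ 0x00 = 0xB7.
P'2: 0xF5 ⊕ 0xF1 ⊕ 0xE1 = 0xE5.
P'3: 0x2E ⊕ 0x9F ⊕ 0x33 = 0x82.

P'0 = 0x63, P'1 = 0xB7, P'2 = 0xE5, P'3 = 0x82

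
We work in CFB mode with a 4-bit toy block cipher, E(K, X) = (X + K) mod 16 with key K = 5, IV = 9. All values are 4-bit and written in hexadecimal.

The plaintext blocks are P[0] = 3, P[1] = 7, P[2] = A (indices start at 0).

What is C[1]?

C[1] = 5

CFB encryption: C_i = P_i ⊕ E(K, C_{i−1}), with C_{−1} = IV.
C[0]: E(K, 9) = E; 3 ⊕ E = D.
C[1]: E(K, D) = 2; 7 ⊕ 2 = 5.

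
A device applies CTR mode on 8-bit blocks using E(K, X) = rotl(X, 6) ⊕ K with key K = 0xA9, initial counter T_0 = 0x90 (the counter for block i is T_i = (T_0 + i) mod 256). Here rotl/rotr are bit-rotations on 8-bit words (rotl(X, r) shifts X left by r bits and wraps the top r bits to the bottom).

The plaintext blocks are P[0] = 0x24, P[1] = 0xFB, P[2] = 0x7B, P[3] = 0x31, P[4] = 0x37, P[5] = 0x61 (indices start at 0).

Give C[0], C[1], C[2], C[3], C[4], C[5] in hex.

C[0] = 0xA9, C[1] = 0x36, C[2] = 0x76, C[3] = 0x7C, C[4] = 0xBB, C[5] = 0xAD

CTR encryption: S_i = E(K, T_i) where T_i is the counter for block i; C_i = P_i ⊕ S_i.
C[0]: T = 0x90, S = E(K, T) = 0x8D; 0x24 ⊕ 0x8D = 0xA9.
C[1]: T = 0x91, S = E(K, T) = 0xCD; 0xFB ⊕ 0xCD = 0x36.
C[2]: T = 0x92, S = E(K, T) = 0x0D; 0x7B ⊕ 0x0D = 0x76.
C[3]: T = 0x93, S = E(K, T) = 0x4D; 0x31 ⊕ 0x4D = 0x7C.
C[4]: T = 0x94, S = E(K, T) = 0x8C; 0x37 ⊕ 0x8C = 0xBB.
C[5]: T = 0x95, S = E(K, T) = 0xCC; 0x61 ⊕ 0xCC = 0xAD.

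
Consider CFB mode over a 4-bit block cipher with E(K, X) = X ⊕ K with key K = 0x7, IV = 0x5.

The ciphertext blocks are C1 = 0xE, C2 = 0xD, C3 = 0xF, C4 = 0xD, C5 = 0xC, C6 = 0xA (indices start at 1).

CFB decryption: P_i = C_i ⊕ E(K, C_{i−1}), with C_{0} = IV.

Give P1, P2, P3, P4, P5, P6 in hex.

P1 = 0xC, P2 = 0x4, P3 = 0x5, P4 = 0x5, P5 = 0x6, P6 = 0x1

P1: E(K, 0x5) = 0x2; 0xE ⊕ 0x2 = 0xC.
P2: E(K, 0xE) = 0x9; 0xD ⊕ 0x9 = 0x4.
P3: E(K, 0xD) = 0xA; 0xF ⊕ 0xA = 0x5.
P4: E(K, 0xF) = 0x8; 0xD ⊕ 0x8 = 0x5.
P5: E(K, 0xD) = 0xA; 0xC ⊕ 0xA = 0x6.
P6: E(K, 0xC) = 0xB; 0xA ⊕ 0xB = 0x1.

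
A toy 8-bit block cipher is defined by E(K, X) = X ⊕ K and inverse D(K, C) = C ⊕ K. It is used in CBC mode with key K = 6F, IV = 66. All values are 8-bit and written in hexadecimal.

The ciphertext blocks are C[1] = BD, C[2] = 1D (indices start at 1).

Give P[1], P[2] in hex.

P[1] = B4, P[2] = CF

CBC decryption: P_i = D(K, C_i) ⊕ C_{i−1}, with C_{0} = IV.
P[1]: D(K, BD) = D2; D2 ⊕ 66 = B4.
P[2]: D(K, 1D) = 72; 72 ⊕ BD = CF.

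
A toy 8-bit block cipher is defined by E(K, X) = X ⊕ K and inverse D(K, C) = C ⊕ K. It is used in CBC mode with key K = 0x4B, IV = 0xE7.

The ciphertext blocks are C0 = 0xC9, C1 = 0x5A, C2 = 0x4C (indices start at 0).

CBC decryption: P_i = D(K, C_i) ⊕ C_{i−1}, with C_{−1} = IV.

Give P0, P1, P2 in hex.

P0: D(K, 0xC9) = 0x82; 0x82 ⊕ 0xE7 = 0x65.
P1: D(K, 0x5A) = 0x11; 0x11 ⊕ 0xC9 = 0xD8.
P2: D(K, 0x4C) = 0x07; 0x07 ⊕ 0x5A = 0x5D.

P0 = 0x65, P1 = 0xD8, P2 = 0x5D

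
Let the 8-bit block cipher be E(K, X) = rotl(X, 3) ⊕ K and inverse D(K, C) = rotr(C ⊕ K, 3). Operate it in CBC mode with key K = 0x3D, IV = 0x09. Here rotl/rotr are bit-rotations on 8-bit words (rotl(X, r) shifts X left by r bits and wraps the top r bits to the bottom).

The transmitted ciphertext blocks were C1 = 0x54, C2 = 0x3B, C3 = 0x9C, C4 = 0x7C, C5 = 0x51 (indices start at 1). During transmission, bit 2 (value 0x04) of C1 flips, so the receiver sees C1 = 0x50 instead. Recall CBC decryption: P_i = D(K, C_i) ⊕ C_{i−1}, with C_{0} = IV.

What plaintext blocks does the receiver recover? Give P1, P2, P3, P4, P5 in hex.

Only C1 changed, to 0x50. In CBC, a change in C_i garbles P_i and flips the same bit in P_{i+1}. Decrypting the received ciphertext:
P1: D(K, 0x50) = 0xAD; 0xAD ⊕ 0x09 = 0xA4.
P2: D(K, 0x3B) = 0xC0; 0xC0 ⊕ 0x50 = 0x90.
P3: D(K, 0x9C) = 0x34; 0x34 ⊕ 0x3B = 0x0F.
P4: D(K, 0x7C) = 0x28; 0x28 ⊕ 0x9C = 0xB4.
P5: D(K, 0x51) = 0x8D; 0x8D ⊕ 0x7C = 0xF1.
Blocks that differ from the original plaintext: P1, P2.

P1 = 0xA4, P2 = 0x90, P3 = 0x0F, P4 = 0xB4, P5 = 0xF1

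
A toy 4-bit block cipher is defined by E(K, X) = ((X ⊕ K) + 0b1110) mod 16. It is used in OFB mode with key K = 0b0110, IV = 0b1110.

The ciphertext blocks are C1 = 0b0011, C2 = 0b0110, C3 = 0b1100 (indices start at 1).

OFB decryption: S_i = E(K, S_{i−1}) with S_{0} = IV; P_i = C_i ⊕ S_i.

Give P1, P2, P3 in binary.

P1 = 0b0101, P2 = 0b1000, P3 = 0b1010

P1: S = E(K, 0b1110) = 0b0110; 0b0011 ⊕ 0b0110 = 0b0101.
P2: S = E(K, 0b0110) = 0b1110; 0b0110 ⊕ 0b1110 = 0b1000.
P3: S = E(K, 0b1110) = 0b0110; 0b1100 ⊕ 0b0110 = 0b1010.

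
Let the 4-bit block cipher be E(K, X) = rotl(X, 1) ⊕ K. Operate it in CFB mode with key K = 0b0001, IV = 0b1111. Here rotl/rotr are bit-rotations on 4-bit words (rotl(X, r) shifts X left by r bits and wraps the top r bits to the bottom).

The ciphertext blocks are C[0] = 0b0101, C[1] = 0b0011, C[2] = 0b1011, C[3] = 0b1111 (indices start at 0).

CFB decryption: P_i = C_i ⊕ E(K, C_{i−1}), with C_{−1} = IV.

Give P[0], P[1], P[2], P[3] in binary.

P[0]: E(K, 0b1111) = 0b1110; 0b0101 ⊕ 0b1110 = 0b1011.
P[1]: E(K, 0b0101) = 0b1011; 0b0011 ⊕ 0b1011 = 0b1000.
P[2]: E(K, 0b0011) = 0b0111; 0b1011 ⊕ 0b0111 = 0b1100.
P[3]: E(K, 0b1011) = 0b0110; 0b1111 ⊕ 0b0110 = 0b1001.

P[0] = 0b1011, P[1] = 0b1000, P[2] = 0b1100, P[3] = 0b1001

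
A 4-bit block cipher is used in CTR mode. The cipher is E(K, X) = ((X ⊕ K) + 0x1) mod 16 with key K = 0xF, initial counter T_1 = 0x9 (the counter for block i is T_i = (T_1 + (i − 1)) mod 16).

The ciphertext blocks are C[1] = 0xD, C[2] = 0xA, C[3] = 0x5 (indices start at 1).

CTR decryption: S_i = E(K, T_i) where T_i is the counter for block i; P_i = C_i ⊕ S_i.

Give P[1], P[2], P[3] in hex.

P[1] = 0xA, P[2] = 0xC, P[3] = 0x0

P[1]: T = 0x9, S = E(K, T) = 0x7; 0xD ⊕ 0x7 = 0xA.
P[2]: T = 0xA, S = E(K, T) = 0x6; 0xA ⊕ 0x6 = 0xC.
P[3]: T = 0xB, S = E(K, T) = 0x5; 0x5 ⊕ 0x5 = 0x0.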